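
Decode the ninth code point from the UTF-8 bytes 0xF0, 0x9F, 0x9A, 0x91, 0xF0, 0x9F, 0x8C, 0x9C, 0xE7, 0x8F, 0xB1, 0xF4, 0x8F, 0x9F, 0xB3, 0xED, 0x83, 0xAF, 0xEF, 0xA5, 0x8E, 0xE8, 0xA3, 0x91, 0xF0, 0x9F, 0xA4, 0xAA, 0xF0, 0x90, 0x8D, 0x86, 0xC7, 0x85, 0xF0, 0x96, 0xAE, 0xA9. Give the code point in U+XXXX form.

U+10346

Offset 0: leading byte 0xF0 = 11110000 → 4-byte char #1 = F0 9F 9A 91.
Offset 4: leading byte 0xF0 = 11110000 → 4-byte char #2 = F0 9F 8C 9C.
Offset 8: leading byte 0xE7 = 11100111 → 3-byte char #3 = E7 8F B1.
Offset 11: leading byte 0xF4 = 11110100 → 4-byte char #4 = F4 8F 9F B3.
Offset 15: leading byte 0xED = 11101101 → 3-byte char #5 = ED 83 AF.
Offset 18: leading byte 0xEF = 11101111 → 3-byte char #6 = EF A5 8E.
Offset 21: leading byte 0xE8 = 11101000 → 3-byte char #7 = E8 A3 91.
Offset 24: leading byte 0xF0 = 11110000 → 4-byte char #8 = F0 9F A4 AA.
Offset 28: leading byte 0xF0 = 11110000 → 4-byte char #9 = F0 90 8D 86.
Leading byte 0xF0 = 11110000 matches 11110xxx → 4-byte sequence.
Byte 1: 0xF0 = 11110000, payload 000 (3 bits).
Byte 2: 0x90 = 10010000 (10xxxxxx ✓), payload 010000.
Byte 3: 0x8D = 10001101 (10xxxxxx ✓), payload 001101.
Byte 4: 0x86 = 10000110 (10xxxxxx ✓), payload 000110.
Concatenate: 000010000001101000110 = 0x10346 (21 bits → U+10346).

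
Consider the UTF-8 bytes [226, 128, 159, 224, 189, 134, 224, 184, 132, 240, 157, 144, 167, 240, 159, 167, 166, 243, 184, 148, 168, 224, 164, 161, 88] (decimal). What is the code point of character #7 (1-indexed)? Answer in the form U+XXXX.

Offset 0: leading byte 0xE2 = 11100010 → 3-byte char #1 = E2 80 9F.
Offset 3: leading byte 0xE0 = 11100000 → 3-byte char #2 = E0 BD 86.
Offset 6: leading byte 0xE0 = 11100000 → 3-byte char #3 = E0 B8 84.
Offset 9: leading byte 0xF0 = 11110000 → 4-byte char #4 = F0 9D 90 A7.
Offset 13: leading byte 0xF0 = 11110000 → 4-byte char #5 = F0 9F A7 A6.
Offset 17: leading byte 0xF3 = 11110011 → 4-byte char #6 = F3 B8 94 A8.
Offset 21: leading byte 0xE0 = 11100000 → 3-byte char #7 = E0 A4 A1.
Leading byte 0xE0 = 11100000 matches 1110xxxx → 3-byte sequence.
Byte 1: 0xE0 = 11100000, payload 0000 (4 bits).
Byte 2: 0xA4 = 10100100 (10xxxxxx ✓), payload 100100.
Byte 3: 0xA1 = 10100001 (10xxxxxx ✓), payload 100001.
Concatenate: 0000100100100001 = 0x921 (16 bits → U+0921).

U+0921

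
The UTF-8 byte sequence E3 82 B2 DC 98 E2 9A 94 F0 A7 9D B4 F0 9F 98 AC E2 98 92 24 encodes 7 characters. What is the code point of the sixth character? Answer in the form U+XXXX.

Offset 0: leading byte 0xE3 = 11100011 → 3-byte char #1 = E3 82 B2.
Offset 3: leading byte 0xDC = 11011100 → 2-byte char #2 = DC 98.
Offset 5: leading byte 0xE2 = 11100010 → 3-byte char #3 = E2 9A 94.
Offset 8: leading byte 0xF0 = 11110000 → 4-byte char #4 = F0 A7 9D B4.
Offset 12: leading byte 0xF0 = 11110000 → 4-byte char #5 = F0 9F 98 AC.
Offset 16: leading byte 0xE2 = 11100010 → 3-byte char #6 = E2 98 92.
Leading byte 0xE2 = 11100010 matches 1110xxxx → 3-byte sequence.
Byte 1: 0xE2 = 11100010, payload 0010 (4 bits).
Byte 2: 0x98 = 10011000 (10xxxxxx ✓), payload 011000.
Byte 3: 0x92 = 10010010 (10xxxxxx ✓), payload 010010.
Concatenate: 0010011000010010 = 0x2612 (16 bits → U+2612).

U+2612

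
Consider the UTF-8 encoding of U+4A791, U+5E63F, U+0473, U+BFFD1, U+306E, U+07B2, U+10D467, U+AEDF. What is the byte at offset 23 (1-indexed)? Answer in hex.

1-indexed offset 23 is 0-indexed offset 22.
U+4A791 → 4-byte form F1 8A 9E 91 at offsets 0–3.
U+5E63F → 4-byte form F1 9E 98 BF at offsets 4–7.
U+0473 → 2-byte form D1 B3 at offsets 8–9.
U+BFFD1 → 4-byte form F2 BF BF 91 at offsets 10–13.
U+306E → 3-byte form E3 81 AE at offsets 14–16.
U+07B2 → 2-byte form DE B2 at offsets 17–18.
U+10D467 → 4-byte form F4 8D 91 A7 at offsets 19–22.
Offset 22 falls in char 7's range; it's byte 4 of F4 8D 91 A7 = 0xA7.

0xA7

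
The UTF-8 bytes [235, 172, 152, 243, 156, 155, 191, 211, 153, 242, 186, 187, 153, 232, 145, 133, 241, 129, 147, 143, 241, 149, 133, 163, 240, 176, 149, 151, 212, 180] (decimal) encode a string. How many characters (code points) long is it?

9

Byte at offset 0: 0xEB = 11101011 → 3-byte char (#1). Advance 3.
Byte at offset 3: 0xF3 = 11110011 → 4-byte char (#2). Advance 4.
Byte at offset 7: 0xD3 = 11010011 → 2-byte char (#3). Advance 2.
Byte at offset 9: 0xF2 = 11110010 → 4-byte char (#4). Advance 4.
Byte at offset 13: 0xE8 = 11101000 → 3-byte char (#5). Advance 3.
Byte at offset 16: 0xF1 = 11110001 → 4-byte char (#6). Advance 4.
Byte at offset 20: 0xF1 = 11110001 → 4-byte char (#7). Advance 4.
Byte at offset 24: 0xF0 = 11110000 → 4-byte char (#8). Advance 4.
Byte at offset 28: 0xD4 = 11010100 → 2-byte char (#9). Advance 2.
Reached end at offset 30 after 9 code points.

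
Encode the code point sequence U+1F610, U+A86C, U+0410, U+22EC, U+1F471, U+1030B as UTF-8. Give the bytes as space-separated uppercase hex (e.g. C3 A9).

F0 9F 98 90 EA A1 AC D0 90 E2 8B AC F0 9F 91 B1 F0 90 8C 8B

U+1F610: 4-byte form → F0 9F 98 90.
U+A86C: 3-byte form → EA A1 AC.
U+0410: 2-byte form → D0 90.
U+22EC: 3-byte form → E2 8B AC.
U+1F471: 4-byte form → F0 9F 91 B1.
U+1030B: 4-byte form → F0 90 8C 8B.
Concatenated (20 bytes): F0 9F 98 90 EA A1 AC D0 90 E2 8B AC F0 9F 91 B1 F0 90 8C 8B.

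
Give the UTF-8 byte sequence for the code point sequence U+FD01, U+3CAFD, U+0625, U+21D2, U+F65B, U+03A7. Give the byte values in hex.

EF B4 81 F0 BC AB BD D8 A5 E2 87 92 EF 99 9B CE A7

U+FD01: 3-byte form → EF B4 81.
U+3CAFD: 4-byte form → F0 BC AB BD.
U+0625: 2-byte form → D8 A5.
U+21D2: 3-byte form → E2 87 92.
U+F65B: 3-byte form → EF 99 9B.
U+03A7: 2-byte form → CE A7.
Concatenated (17 bytes): EF B4 81 F0 BC AB BD D8 A5 E2 87 92 EF 99 9B CE A7.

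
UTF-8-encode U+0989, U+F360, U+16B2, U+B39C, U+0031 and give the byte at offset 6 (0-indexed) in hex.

U+0989 → 3-byte form E0 A6 89 at offsets 0–2.
U+F360 → 3-byte form EF 8D A0 at offsets 3–5.
U+16B2 → 3-byte form E1 9A B2 at offsets 6–8.
Offset 6 falls in char 3's range; it's byte 1 of E1 9A B2 = 0xE1.

0xE1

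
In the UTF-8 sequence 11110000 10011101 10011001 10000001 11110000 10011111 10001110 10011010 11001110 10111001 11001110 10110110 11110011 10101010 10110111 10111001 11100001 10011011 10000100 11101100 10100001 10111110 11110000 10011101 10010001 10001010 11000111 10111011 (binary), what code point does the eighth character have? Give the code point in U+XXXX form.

Offset 0: leading byte 0xF0 = 11110000 → 4-byte char #1 = F0 9D 99 81.
Offset 4: leading byte 0xF0 = 11110000 → 4-byte char #2 = F0 9F 8E 9A.
Offset 8: leading byte 0xCE = 11001110 → 2-byte char #3 = CE B9.
Offset 10: leading byte 0xCE = 11001110 → 2-byte char #4 = CE B6.
Offset 12: leading byte 0xF3 = 11110011 → 4-byte char #5 = F3 AA B7 B9.
Offset 16: leading byte 0xE1 = 11100001 → 3-byte char #6 = E1 9B 84.
Offset 19: leading byte 0xEC = 11101100 → 3-byte char #7 = EC A1 BE.
Offset 22: leading byte 0xF0 = 11110000 → 4-byte char #8 = F0 9D 91 8A.
Leading byte 0xF0 = 11110000 matches 11110xxx → 4-byte sequence.
Byte 1: 0xF0 = 11110000, payload 000 (3 bits).
Byte 2: 0x9D = 10011101 (10xxxxxx ✓), payload 011101.
Byte 3: 0x91 = 10010001 (10xxxxxx ✓), payload 010001.
Byte 4: 0x8A = 10001010 (10xxxxxx ✓), payload 001010.
Concatenate: 000011101010001001010 = 0x1D44A (21 bits → U+1D44A).

U+1D44A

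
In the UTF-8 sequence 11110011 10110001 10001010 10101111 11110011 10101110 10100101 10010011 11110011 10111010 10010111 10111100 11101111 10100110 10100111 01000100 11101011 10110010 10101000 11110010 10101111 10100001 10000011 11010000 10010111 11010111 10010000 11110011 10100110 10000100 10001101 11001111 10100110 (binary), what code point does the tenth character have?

Offset 0: leading byte 0xF3 = 11110011 → 4-byte char #1 = F3 B1 8A AF.
Offset 4: leading byte 0xF3 = 11110011 → 4-byte char #2 = F3 AE A5 93.
Offset 8: leading byte 0xF3 = 11110011 → 4-byte char #3 = F3 BA 97 BC.
Offset 12: leading byte 0xEF = 11101111 → 3-byte char #4 = EF A6 A7.
Offset 15: leading byte 0x44 = 01000100 → 1-byte char #5 = 44.
Offset 16: leading byte 0xEB = 11101011 → 3-byte char #6 = EB B2 A8.
Offset 19: leading byte 0xF2 = 11110010 → 4-byte char #7 = F2 AF A1 83.
Offset 23: leading byte 0xD0 = 11010000 → 2-byte char #8 = D0 97.
Offset 25: leading byte 0xD7 = 11010111 → 2-byte char #9 = D7 90.
Offset 27: leading byte 0xF3 = 11110011 → 4-byte char #10 = F3 A6 84 8D.
Leading byte 0xF3 = 11110011 matches 11110xxx → 4-byte sequence.
Byte 1: 0xF3 = 11110011, payload 011 (3 bits).
Byte 2: 0xA6 = 10100110 (10xxxxxx ✓), payload 100110.
Byte 3: 0x84 = 10000100 (10xxxxxx ✓), payload 000100.
Byte 4: 0x8D = 10001101 (10xxxxxx ✓), payload 001101.
Concatenate: 011100110000100001101 = 0xE610D (21 bits → U+E610D).

U+E610D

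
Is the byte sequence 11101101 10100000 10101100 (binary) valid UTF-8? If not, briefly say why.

Structurally a 3-byte sequence; payload = 0xD82C.
But 0xD82C is in U+D800–U+DFFF, the surrogate range. Surrogates are not Unicode scalar values and are forbidden in UTF-8.

invalid (encodes a surrogate (U+D800–U+DFFF))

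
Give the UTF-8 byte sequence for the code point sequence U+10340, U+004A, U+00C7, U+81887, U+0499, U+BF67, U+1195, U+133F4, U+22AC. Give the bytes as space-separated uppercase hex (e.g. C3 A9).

U+10340: 4-byte form → F0 90 8D 80.
U+004A: 1-byte form → 4A.
U+00C7: 2-byte form → C3 87.
U+81887: 4-byte form → F2 81 A2 87.
U+0499: 2-byte form → D2 99.
U+BF67: 3-byte form → EB BD A7.
U+1195: 3-byte form → E1 86 95.
U+133F4: 4-byte form → F0 93 8F B4.
U+22AC: 3-byte form → E2 8A AC.
Concatenated (26 bytes): F0 90 8D 80 4A C3 87 F2 81 A2 87 D2 99 EB BD A7 E1 86 95 F0 93 8F B4 E2 8A AC.

F0 90 8D 80 4A C3 87 F2 81 A2 87 D2 99 EB BD A7 E1 86 95 F0 93 8F B4 E2 8A AC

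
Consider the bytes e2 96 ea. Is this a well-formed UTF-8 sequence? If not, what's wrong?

invalid (non-continuation byte where continuation expected)

Leading byte 0xE2 = 11100010 → 3-byte form.
Byte 3 is 0xEA = 11101010, which is not 10xxxxxx — expected a continuation byte.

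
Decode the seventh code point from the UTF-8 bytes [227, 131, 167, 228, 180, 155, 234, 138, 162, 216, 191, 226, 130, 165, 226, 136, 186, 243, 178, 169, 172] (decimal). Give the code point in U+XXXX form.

U+F2A6C

Offset 0: leading byte 0xE3 = 11100011 → 3-byte char #1 = E3 83 A7.
Offset 3: leading byte 0xE4 = 11100100 → 3-byte char #2 = E4 B4 9B.
Offset 6: leading byte 0xEA = 11101010 → 3-byte char #3 = EA 8A A2.
Offset 9: leading byte 0xD8 = 11011000 → 2-byte char #4 = D8 BF.
Offset 11: leading byte 0xE2 = 11100010 → 3-byte char #5 = E2 82 A5.
Offset 14: leading byte 0xE2 = 11100010 → 3-byte char #6 = E2 88 BA.
Offset 17: leading byte 0xF3 = 11110011 → 4-byte char #7 = F3 B2 A9 AC.
Leading byte 0xF3 = 11110011 matches 11110xxx → 4-byte sequence.
Byte 1: 0xF3 = 11110011, payload 011 (3 bits).
Byte 2: 0xB2 = 10110010 (10xxxxxx ✓), payload 110010.
Byte 3: 0xA9 = 10101001 (10xxxxxx ✓), payload 101001.
Byte 4: 0xAC = 10101100 (10xxxxxx ✓), payload 101100.
Concatenate: 011110010101001101100 = 0xF2A6C (21 bits → U+F2A6C).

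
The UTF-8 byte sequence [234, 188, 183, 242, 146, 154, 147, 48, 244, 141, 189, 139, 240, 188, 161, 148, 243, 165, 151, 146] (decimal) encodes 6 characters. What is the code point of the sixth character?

Offset 0: leading byte 0xEA = 11101010 → 3-byte char #1 = EA BC B7.
Offset 3: leading byte 0xF2 = 11110010 → 4-byte char #2 = F2 92 9A 93.
Offset 7: leading byte 0x30 = 00110000 → 1-byte char #3 = 30.
Offset 8: leading byte 0xF4 = 11110100 → 4-byte char #4 = F4 8D BD 8B.
Offset 12: leading byte 0xF0 = 11110000 → 4-byte char #5 = F0 BC A1 94.
Offset 16: leading byte 0xF3 = 11110011 → 4-byte char #6 = F3 A5 97 92.
Leading byte 0xF3 = 11110011 matches 11110xxx → 4-byte sequence.
Byte 1: 0xF3 = 11110011, payload 011 (3 bits).
Byte 2: 0xA5 = 10100101 (10xxxxxx ✓), payload 100101.
Byte 3: 0x97 = 10010111 (10xxxxxx ✓), payload 010111.
Byte 4: 0x92 = 10010010 (10xxxxxx ✓), payload 010010.
Concatenate: 011100101010111010010 = 0xE55D2 (21 bits → U+E55D2).

U+E55D2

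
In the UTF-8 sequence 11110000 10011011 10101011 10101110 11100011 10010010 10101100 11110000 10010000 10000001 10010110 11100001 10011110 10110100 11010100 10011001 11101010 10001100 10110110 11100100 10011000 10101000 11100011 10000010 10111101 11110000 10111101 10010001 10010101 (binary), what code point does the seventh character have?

U+4628

Offset 0: leading byte 0xF0 = 11110000 → 4-byte char #1 = F0 9B AB AE.
Offset 4: leading byte 0xE3 = 11100011 → 3-byte char #2 = E3 92 AC.
Offset 7: leading byte 0xF0 = 11110000 → 4-byte char #3 = F0 90 81 96.
Offset 11: leading byte 0xE1 = 11100001 → 3-byte char #4 = E1 9E B4.
Offset 14: leading byte 0xD4 = 11010100 → 2-byte char #5 = D4 99.
Offset 16: leading byte 0xEA = 11101010 → 3-byte char #6 = EA 8C B6.
Offset 19: leading byte 0xE4 = 11100100 → 3-byte char #7 = E4 98 A8.
Leading byte 0xE4 = 11100100 matches 1110xxxx → 3-byte sequence.
Byte 1: 0xE4 = 11100100, payload 0100 (4 bits).
Byte 2: 0x98 = 10011000 (10xxxxxx ✓), payload 011000.
Byte 3: 0xA8 = 10101000 (10xxxxxx ✓), payload 101000.
Concatenate: 0100011000101000 = 0x4628 (16 bits → U+4628).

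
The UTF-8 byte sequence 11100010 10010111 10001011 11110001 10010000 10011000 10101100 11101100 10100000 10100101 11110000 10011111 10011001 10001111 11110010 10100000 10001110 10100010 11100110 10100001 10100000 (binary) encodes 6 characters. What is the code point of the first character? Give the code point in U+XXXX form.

Offset 0: leading byte 0xE2 = 11100010 → 3-byte char #1 = E2 97 8B.
Leading byte 0xE2 = 11100010 matches 1110xxxx → 3-byte sequence.
Byte 1: 0xE2 = 11100010, payload 0010 (4 bits).
Byte 2: 0x97 = 10010111 (10xxxxxx ✓), payload 010111.
Byte 3: 0x8B = 10001011 (10xxxxxx ✓), payload 001011.
Concatenate: 0010010111001011 = 0x25CB (16 bits → U+25CB).

U+25CB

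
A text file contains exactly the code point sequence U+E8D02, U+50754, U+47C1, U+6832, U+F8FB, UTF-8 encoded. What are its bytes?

F3 A8 B4 82 F1 90 9D 94 E4 9F 81 E6 A0 B2 EF A3 BB

U+E8D02: 4-byte form → F3 A8 B4 82.
U+50754: 4-byte form → F1 90 9D 94.
U+47C1: 3-byte form → E4 9F 81.
U+6832: 3-byte form → E6 A0 B2.
U+F8FB: 3-byte form → EF A3 BB.
Concatenated (17 bytes): F3 A8 B4 82 F1 90 9D 94 E4 9F 81 E6 A0 B2 EF A3 BB.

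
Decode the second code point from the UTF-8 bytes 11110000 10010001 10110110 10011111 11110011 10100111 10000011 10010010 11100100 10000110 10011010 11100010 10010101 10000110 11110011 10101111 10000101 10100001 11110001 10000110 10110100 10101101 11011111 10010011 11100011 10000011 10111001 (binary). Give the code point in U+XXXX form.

Offset 0: leading byte 0xF0 = 11110000 → 4-byte char #1 = F0 91 B6 9F.
Offset 4: leading byte 0xF3 = 11110011 → 4-byte char #2 = F3 A7 83 92.
Leading byte 0xF3 = 11110011 matches 11110xxx → 4-byte sequence.
Byte 1: 0xF3 = 11110011, payload 011 (3 bits).
Byte 2: 0xA7 = 10100111 (10xxxxxx ✓), payload 100111.
Byte 3: 0x83 = 10000011 (10xxxxxx ✓), payload 000011.
Byte 4: 0x92 = 10010010 (10xxxxxx ✓), payload 010010.
Concatenate: 011100111000011010010 = 0xE70D2 (21 bits → U+E70D2).

U+E70D2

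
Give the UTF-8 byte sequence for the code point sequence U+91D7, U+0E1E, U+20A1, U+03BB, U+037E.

U+91D7: 3-byte form → E9 87 97.
U+0E1E: 3-byte form → E0 B8 9E.
U+20A1: 3-byte form → E2 82 A1.
U+03BB: 2-byte form → CE BB.
U+037E: 2-byte form → CD BE.
Concatenated (13 bytes): E9 87 97 E0 B8 9E E2 82 A1 CE BB CD BE.

E9 87 97 E0 B8 9E E2 82 A1 CE BB CD BE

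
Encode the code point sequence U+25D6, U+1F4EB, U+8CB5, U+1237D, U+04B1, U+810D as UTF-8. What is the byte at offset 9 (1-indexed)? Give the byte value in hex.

1-indexed offset 9 is 0-indexed offset 8.
U+25D6 → 3-byte form E2 97 96 at offsets 0–2.
U+1F4EB → 4-byte form F0 9F 93 AB at offsets 3–6.
U+8CB5 → 3-byte form E8 B2 B5 at offsets 7–9.
Offset 8 falls in char 3's range; it's byte 2 of E8 B2 B5 = 0xB2.

0xB2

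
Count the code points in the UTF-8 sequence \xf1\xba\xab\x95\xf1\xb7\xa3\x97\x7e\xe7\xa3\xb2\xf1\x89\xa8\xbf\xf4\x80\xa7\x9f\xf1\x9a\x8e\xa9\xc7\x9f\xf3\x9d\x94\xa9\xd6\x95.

Byte at offset 0: 0xF1 = 11110001 → 4-byte char (#1). Advance 4.
Byte at offset 4: 0xF1 = 11110001 → 4-byte char (#2). Advance 4.
Byte at offset 8: 0x7E = 01111110 → 1-byte char (#3). Advance 1.
Byte at offset 9: 0xE7 = 11100111 → 3-byte char (#4). Advance 3.
Byte at offset 12: 0xF1 = 11110001 → 4-byte char (#5). Advance 4.
Byte at offset 16: 0xF4 = 11110100 → 4-byte char (#6). Advance 4.
Byte at offset 20: 0xF1 = 11110001 → 4-byte char (#7). Advance 4.
Byte at offset 24: 0xC7 = 11000111 → 2-byte char (#8). Advance 2.
Byte at offset 26: 0xF3 = 11110011 → 4-byte char (#9). Advance 4.
Byte at offset 30: 0xD6 = 11010110 → 2-byte char (#10). Advance 2.
Reached end at offset 32 after 10 code points.

10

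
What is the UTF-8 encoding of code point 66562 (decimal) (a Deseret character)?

F0 90 90 82

U+10402 = 0x10402 = 66562 decimal. In range U+10000–U+10FFFF → 4-byte form: 11110xxx 10xxxxxx 10xxxxxx 10xxxxxx.
Binary (21 bits): 000010000010000000010.
Split 3+6+6+6: 000 | 010000 | 010000 | 000010.
Byte 1: 11110000 = 0xF0.
Byte 2: 10010000 = 0x90.
Byte 3: 10010000 = 0x90.
Byte 4: 10000010 = 0x82.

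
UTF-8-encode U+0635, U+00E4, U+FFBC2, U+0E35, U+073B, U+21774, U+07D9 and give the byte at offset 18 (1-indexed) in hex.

0xDF

1-indexed offset 18 is 0-indexed offset 17.
U+0635 → 2-byte form D8 B5 at offsets 0–1.
U+00E4 → 2-byte form C3 A4 at offsets 2–3.
U+FFBC2 → 4-byte form F3 BF AF 82 at offsets 4–7.
U+0E35 → 3-byte form E0 B8 B5 at offsets 8–10.
U+073B → 2-byte form DC BB at offsets 11–12.
U+21774 → 4-byte form F0 A1 9D B4 at offsets 13–16.
U+07D9 → 2-byte form DF 99 at offsets 17–18.
Offset 17 falls in char 7's range; it's byte 1 of DF 99 = 0xDF.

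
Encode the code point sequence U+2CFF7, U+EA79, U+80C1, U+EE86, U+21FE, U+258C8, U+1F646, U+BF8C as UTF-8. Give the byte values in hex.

U+2CFF7: 4-byte form → F0 AC BF B7.
U+EA79: 3-byte form → EE A9 B9.
U+80C1: 3-byte form → E8 83 81.
U+EE86: 3-byte form → EE BA 86.
U+21FE: 3-byte form → E2 87 BE.
U+258C8: 4-byte form → F0 A5 A3 88.
U+1F646: 4-byte form → F0 9F 99 86.
U+BF8C: 3-byte form → EB BE 8C.
Concatenated (27 bytes): F0 AC BF B7 EE A9 B9 E8 83 81 EE BA 86 E2 87 BE F0 A5 A3 88 F0 9F 99 86 EB BE 8C.

F0 AC BF B7 EE A9 B9 E8 83 81 EE BA 86 E2 87 BE F0 A5 A3 88 F0 9F 99 86 EB BE 8C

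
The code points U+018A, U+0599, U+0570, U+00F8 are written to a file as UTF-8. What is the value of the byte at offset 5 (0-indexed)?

0xB0

U+018A → 2-byte form C6 8A at offsets 0–1.
U+0599 → 2-byte form D6 99 at offsets 2–3.
U+0570 → 2-byte form D5 B0 at offsets 4–5.
Offset 5 falls in char 3's range; it's byte 2 of D5 B0 = 0xB0.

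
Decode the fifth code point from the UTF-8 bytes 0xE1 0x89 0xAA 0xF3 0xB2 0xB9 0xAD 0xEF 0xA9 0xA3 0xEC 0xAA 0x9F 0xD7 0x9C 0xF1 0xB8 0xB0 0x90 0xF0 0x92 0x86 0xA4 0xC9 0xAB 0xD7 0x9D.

Offset 0: leading byte 0xE1 = 11100001 → 3-byte char #1 = E1 89 AA.
Offset 3: leading byte 0xF3 = 11110011 → 4-byte char #2 = F3 B2 B9 AD.
Offset 7: leading byte 0xEF = 11101111 → 3-byte char #3 = EF A9 A3.
Offset 10: leading byte 0xEC = 11101100 → 3-byte char #4 = EC AA 9F.
Offset 13: leading byte 0xD7 = 11010111 → 2-byte char #5 = D7 9C.
Leading byte 0xD7 = 11010111 matches 110xxxxx → 2-byte sequence.
Byte 1: 0xD7 = 11010111, payload 10111 (5 bits).
Byte 2: 0x9C = 10011100 (10xxxxxx ✓), payload 011100.
Concatenate: 10111011100 = 0x5DC (11 bits → U+05DC).

U+05DC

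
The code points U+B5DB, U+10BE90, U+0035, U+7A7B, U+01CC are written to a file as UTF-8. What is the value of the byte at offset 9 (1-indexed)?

0xE7

1-indexed offset 9 is 0-indexed offset 8.
U+B5DB → 3-byte form EB 97 9B at offsets 0–2.
U+10BE90 → 4-byte form F4 8B BA 90 at offsets 3–6.
U+0035 → 1-byte form 35 at offsets 7–7.
U+7A7B → 3-byte form E7 A9 BB at offsets 8–10.
Offset 8 falls in char 4's range; it's byte 1 of E7 A9 BB = 0xE7.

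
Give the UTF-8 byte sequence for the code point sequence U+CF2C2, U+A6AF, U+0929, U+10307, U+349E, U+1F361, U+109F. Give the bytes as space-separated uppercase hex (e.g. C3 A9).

F3 8F 8B 82 EA 9A AF E0 A4 A9 F0 90 8C 87 E3 92 9E F0 9F 8D A1 E1 82 9F

U+CF2C2: 4-byte form → F3 8F 8B 82.
U+A6AF: 3-byte form → EA 9A AF.
U+0929: 3-byte form → E0 A4 A9.
U+10307: 4-byte form → F0 90 8C 87.
U+349E: 3-byte form → E3 92 9E.
U+1F361: 4-byte form → F0 9F 8D A1.
U+109F: 3-byte form → E1 82 9F.
Concatenated (24 bytes): F3 8F 8B 82 EA 9A AF E0 A4 A9 F0 90 8C 87 E3 92 9E F0 9F 8D A1 E1 82 9F.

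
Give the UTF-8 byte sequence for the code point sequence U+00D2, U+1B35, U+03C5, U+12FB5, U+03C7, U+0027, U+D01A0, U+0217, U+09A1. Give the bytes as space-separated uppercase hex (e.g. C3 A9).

C3 92 E1 AC B5 CF 85 F0 92 BE B5 CF 87 27 F3 90 86 A0 C8 97 E0 A6 A1

U+00D2: 2-byte form → C3 92.
U+1B35: 3-byte form → E1 AC B5.
U+03C5: 2-byte form → CF 85.
U+12FB5: 4-byte form → F0 92 BE B5.
U+03C7: 2-byte form → CF 87.
U+0027: 1-byte form → 27.
U+D01A0: 4-byte form → F3 90 86 A0.
U+0217: 2-byte form → C8 97.
U+09A1: 3-byte form → E0 A6 A1.
Concatenated (23 bytes): C3 92 E1 AC B5 CF 85 F0 92 BE B5 CF 87 27 F3 90 86 A0 C8 97 E0 A6 A1.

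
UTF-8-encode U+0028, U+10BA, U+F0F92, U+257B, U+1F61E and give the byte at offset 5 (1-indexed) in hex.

0xF3

1-indexed offset 5 is 0-indexed offset 4.
U+0028 → 1-byte form 28 at offsets 0–0.
U+10BA → 3-byte form E1 82 BA at offsets 1–3.
U+F0F92 → 4-byte form F3 B0 BE 92 at offsets 4–7.
Offset 4 falls in char 3's range; it's byte 1 of F3 B0 BE 92 = 0xF3.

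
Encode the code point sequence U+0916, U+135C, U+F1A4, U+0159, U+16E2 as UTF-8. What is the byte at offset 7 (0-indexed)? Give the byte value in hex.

0x86

U+0916 → 3-byte form E0 A4 96 at offsets 0–2.
U+135C → 3-byte form E1 8D 9C at offsets 3–5.
U+F1A4 → 3-byte form EF 86 A4 at offsets 6–8.
Offset 7 falls in char 3's range; it's byte 2 of EF 86 A4 = 0x86.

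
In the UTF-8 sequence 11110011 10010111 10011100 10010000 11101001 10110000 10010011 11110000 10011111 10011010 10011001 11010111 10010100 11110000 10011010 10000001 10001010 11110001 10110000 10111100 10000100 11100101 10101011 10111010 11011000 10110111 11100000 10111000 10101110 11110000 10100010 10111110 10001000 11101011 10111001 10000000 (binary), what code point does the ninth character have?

Offset 0: leading byte 0xF3 = 11110011 → 4-byte char #1 = F3 97 9C 90.
Offset 4: leading byte 0xE9 = 11101001 → 3-byte char #2 = E9 B0 93.
Offset 7: leading byte 0xF0 = 11110000 → 4-byte char #3 = F0 9F 9A 99.
Offset 11: leading byte 0xD7 = 11010111 → 2-byte char #4 = D7 94.
Offset 13: leading byte 0xF0 = 11110000 → 4-byte char #5 = F0 9A 81 8A.
Offset 17: leading byte 0xF1 = 11110001 → 4-byte char #6 = F1 B0 BC 84.
Offset 21: leading byte 0xE5 = 11100101 → 3-byte char #7 = E5 AB BA.
Offset 24: leading byte 0xD8 = 11011000 → 2-byte char #8 = D8 B7.
Offset 26: leading byte 0xE0 = 11100000 → 3-byte char #9 = E0 B8 AE.
Leading byte 0xE0 = 11100000 matches 1110xxxx → 3-byte sequence.
Byte 1: 0xE0 = 11100000, payload 0000 (4 bits).
Byte 2: 0xB8 = 10111000 (10xxxxxx ✓), payload 111000.
Byte 3: 0xAE = 10101110 (10xxxxxx ✓), payload 101110.
Concatenate: 0000111000101110 = 0xE2E (16 bits → U+0E2E).

U+0E2E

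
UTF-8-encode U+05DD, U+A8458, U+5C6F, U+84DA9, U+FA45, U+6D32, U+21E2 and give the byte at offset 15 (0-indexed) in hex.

U+05DD → 2-byte form D7 9D at offsets 0–1.
U+A8458 → 4-byte form F2 A8 91 98 at offsets 2–5.
U+5C6F → 3-byte form E5 B1 AF at offsets 6–8.
U+84DA9 → 4-byte form F2 84 B6 A9 at offsets 9–12.
U+FA45 → 3-byte form EF A9 85 at offsets 13–15.
Offset 15 falls in char 5's range; it's byte 3 of EF A9 85 = 0x85.

0x85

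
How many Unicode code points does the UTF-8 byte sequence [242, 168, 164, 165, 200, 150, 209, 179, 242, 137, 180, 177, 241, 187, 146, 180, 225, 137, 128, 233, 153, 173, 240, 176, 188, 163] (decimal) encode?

8

Byte at offset 0: 0xF2 = 11110010 → 4-byte char (#1). Advance 4.
Byte at offset 4: 0xC8 = 11001000 → 2-byte char (#2). Advance 2.
Byte at offset 6: 0xD1 = 11010001 → 2-byte char (#3). Advance 2.
Byte at offset 8: 0xF2 = 11110010 → 4-byte char (#4). Advance 4.
Byte at offset 12: 0xF1 = 11110001 → 4-byte char (#5). Advance 4.
Byte at offset 16: 0xE1 = 11100001 → 3-byte char (#6). Advance 3.
Byte at offset 19: 0xE9 = 11101001 → 3-byte char (#7). Advance 3.
Byte at offset 22: 0xF0 = 11110000 → 4-byte char (#8). Advance 4.
Reached end at offset 26 after 8 code points.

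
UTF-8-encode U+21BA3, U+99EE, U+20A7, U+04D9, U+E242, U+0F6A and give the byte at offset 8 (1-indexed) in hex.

1-indexed offset 8 is 0-indexed offset 7.
U+21BA3 → 4-byte form F0 A1 AE A3 at offsets 0–3.
U+99EE → 3-byte form E9 A7 AE at offsets 4–6.
U+20A7 → 3-byte form E2 82 A7 at offsets 7–9.
Offset 7 falls in char 3's range; it's byte 1 of E2 82 A7 = 0xE2.

0xE2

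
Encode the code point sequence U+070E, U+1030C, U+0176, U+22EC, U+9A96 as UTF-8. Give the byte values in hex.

DC 8E F0 90 8C 8C C5 B6 E2 8B AC E9 AA 96

U+070E: 2-byte form → DC 8E.
U+1030C: 4-byte form → F0 90 8C 8C.
U+0176: 2-byte form → C5 B6.
U+22EC: 3-byte form → E2 8B AC.
U+9A96: 3-byte form → E9 AA 96.
Concatenated (14 bytes): DC 8E F0 90 8C 8C C5 B6 E2 8B AC E9 AA 96.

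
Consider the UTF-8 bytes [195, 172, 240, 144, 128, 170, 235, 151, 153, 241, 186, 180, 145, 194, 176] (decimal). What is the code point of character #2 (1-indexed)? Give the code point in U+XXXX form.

U+1002A

Offset 0: leading byte 0xC3 = 11000011 → 2-byte char #1 = C3 AC.
Offset 2: leading byte 0xF0 = 11110000 → 4-byte char #2 = F0 90 80 AA.
Leading byte 0xF0 = 11110000 matches 11110xxx → 4-byte sequence.
Byte 1: 0xF0 = 11110000, payload 000 (3 bits).
Byte 2: 0x90 = 10010000 (10xxxxxx ✓), payload 010000.
Byte 3: 0x80 = 10000000 (10xxxxxx ✓), payload 000000.
Byte 4: 0xAA = 10101010 (10xxxxxx ✓), payload 101010.
Concatenate: 000010000000000101010 = 0x1002A (21 bits → U+1002A).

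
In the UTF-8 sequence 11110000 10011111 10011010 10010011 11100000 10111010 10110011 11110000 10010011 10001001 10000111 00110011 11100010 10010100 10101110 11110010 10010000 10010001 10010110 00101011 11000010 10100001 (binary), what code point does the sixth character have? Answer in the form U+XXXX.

U+90456

Offset 0: leading byte 0xF0 = 11110000 → 4-byte char #1 = F0 9F 9A 93.
Offset 4: leading byte 0xE0 = 11100000 → 3-byte char #2 = E0 BA B3.
Offset 7: leading byte 0xF0 = 11110000 → 4-byte char #3 = F0 93 89 87.
Offset 11: leading byte 0x33 = 00110011 → 1-byte char #4 = 33.
Offset 12: leading byte 0xE2 = 11100010 → 3-byte char #5 = E2 94 AE.
Offset 15: leading byte 0xF2 = 11110010 → 4-byte char #6 = F2 90 91 96.
Leading byte 0xF2 = 11110010 matches 11110xxx → 4-byte sequence.
Byte 1: 0xF2 = 11110010, payload 010 (3 bits).
Byte 2: 0x90 = 10010000 (10xxxxxx ✓), payload 010000.
Byte 3: 0x91 = 10010001 (10xxxxxx ✓), payload 010001.
Byte 4: 0x96 = 10010110 (10xxxxxx ✓), payload 010110.
Concatenate: 010010000010001010110 = 0x90456 (21 bits → U+90456).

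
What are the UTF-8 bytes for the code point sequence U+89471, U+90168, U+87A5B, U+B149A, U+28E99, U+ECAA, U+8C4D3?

U+89471: 4-byte form → F2 89 91 B1.
U+90168: 4-byte form → F2 90 85 A8.
U+87A5B: 4-byte form → F2 87 A9 9B.
U+B149A: 4-byte form → F2 B1 92 9A.
U+28E99: 4-byte form → F0 A8 BA 99.
U+ECAA: 3-byte form → EE B2 AA.
U+8C4D3: 4-byte form → F2 8C 93 93.
Concatenated (27 bytes): F2 89 91 B1 F2 90 85 A8 F2 87 A9 9B F2 B1 92 9A F0 A8 BA 99 EE B2 AA F2 8C 93 93.

F2 89 91 B1 F2 90 85 A8 F2 87 A9 9B F2 B1 92 9A F0 A8 BA 99 EE B2 AA F2 8C 93 93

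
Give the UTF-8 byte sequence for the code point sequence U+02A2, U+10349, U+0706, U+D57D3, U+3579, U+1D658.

U+02A2: 2-byte form → CA A2.
U+10349: 4-byte form → F0 90 8D 89.
U+0706: 2-byte form → DC 86.
U+D57D3: 4-byte form → F3 95 9F 93.
U+3579: 3-byte form → E3 95 B9.
U+1D658: 4-byte form → F0 9D 99 98.
Concatenated (19 bytes): CA A2 F0 90 8D 89 DC 86 F3 95 9F 93 E3 95 B9 F0 9D 99 98.

CA A2 F0 90 8D 89 DC 86 F3 95 9F 93 E3 95 B9 F0 9D 99 98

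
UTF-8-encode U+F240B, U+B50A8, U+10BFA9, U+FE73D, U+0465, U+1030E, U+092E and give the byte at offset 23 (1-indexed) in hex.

0xE0

1-indexed offset 23 is 0-indexed offset 22.
U+F240B → 4-byte form F3 B2 90 8B at offsets 0–3.
U+B50A8 → 4-byte form F2 B5 82 A8 at offsets 4–7.
U+10BFA9 → 4-byte form F4 8B BE A9 at offsets 8–11.
U+FE73D → 4-byte form F3 BE 9C BD at offsets 12–15.
U+0465 → 2-byte form D1 A5 at offsets 16–17.
U+1030E → 4-byte form F0 90 8C 8E at offsets 18–21.
U+092E → 3-byte form E0 A4 AE at offsets 22–24.
Offset 22 falls in char 7's range; it's byte 1 of E0 A4 AE = 0xE0.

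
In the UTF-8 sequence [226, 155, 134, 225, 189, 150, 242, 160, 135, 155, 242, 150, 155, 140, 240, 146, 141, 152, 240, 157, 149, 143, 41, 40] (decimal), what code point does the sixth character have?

U+1D54F

Offset 0: leading byte 0xE2 = 11100010 → 3-byte char #1 = E2 9B 86.
Offset 3: leading byte 0xE1 = 11100001 → 3-byte char #2 = E1 BD 96.
Offset 6: leading byte 0xF2 = 11110010 → 4-byte char #3 = F2 A0 87 9B.
Offset 10: leading byte 0xF2 = 11110010 → 4-byte char #4 = F2 96 9B 8C.
Offset 14: leading byte 0xF0 = 11110000 → 4-byte char #5 = F0 92 8D 98.
Offset 18: leading byte 0xF0 = 11110000 → 4-byte char #6 = F0 9D 95 8F.
Leading byte 0xF0 = 11110000 matches 11110xxx → 4-byte sequence.
Byte 1: 0xF0 = 11110000, payload 000 (3 bits).
Byte 2: 0x9D = 10011101 (10xxxxxx ✓), payload 011101.
Byte 3: 0x95 = 10010101 (10xxxxxx ✓), payload 010101.
Byte 4: 0x8F = 10001111 (10xxxxxx ✓), payload 001111.
Concatenate: 000011101010101001111 = 0x1D54F (21 bits → U+1D54F).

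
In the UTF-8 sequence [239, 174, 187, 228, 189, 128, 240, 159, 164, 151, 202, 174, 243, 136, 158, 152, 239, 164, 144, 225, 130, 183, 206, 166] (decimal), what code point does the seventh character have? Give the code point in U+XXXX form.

Offset 0: leading byte 0xEF = 11101111 → 3-byte char #1 = EF AE BB.
Offset 3: leading byte 0xE4 = 11100100 → 3-byte char #2 = E4 BD 80.
Offset 6: leading byte 0xF0 = 11110000 → 4-byte char #3 = F0 9F A4 97.
Offset 10: leading byte 0xCA = 11001010 → 2-byte char #4 = CA AE.
Offset 12: leading byte 0xF3 = 11110011 → 4-byte char #5 = F3 88 9E 98.
Offset 16: leading byte 0xEF = 11101111 → 3-byte char #6 = EF A4 90.
Offset 19: leading byte 0xE1 = 11100001 → 3-byte char #7 = E1 82 B7.
Leading byte 0xE1 = 11100001 matches 1110xxxx → 3-byte sequence.
Byte 1: 0xE1 = 11100001, payload 0001 (4 bits).
Byte 2: 0x82 = 10000010 (10xxxxxx ✓), payload 000010.
Byte 3: 0xB7 = 10110111 (10xxxxxx ✓), payload 110111.
Concatenate: 0001000010110111 = 0x10B7 (16 bits → U+10B7).

U+10B7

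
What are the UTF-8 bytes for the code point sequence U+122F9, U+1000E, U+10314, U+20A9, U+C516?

U+122F9: 4-byte form → F0 92 8B B9.
U+1000E: 4-byte form → F0 90 80 8E.
U+10314: 4-byte form → F0 90 8C 94.
U+20A9: 3-byte form → E2 82 A9.
U+C516: 3-byte form → EC 94 96.
Concatenated (18 bytes): F0 92 8B B9 F0 90 80 8E F0 90 8C 94 E2 82 A9 EC 94 96.

F0 92 8B B9 F0 90 80 8E F0 90 8C 94 E2 82 A9 EC 94 96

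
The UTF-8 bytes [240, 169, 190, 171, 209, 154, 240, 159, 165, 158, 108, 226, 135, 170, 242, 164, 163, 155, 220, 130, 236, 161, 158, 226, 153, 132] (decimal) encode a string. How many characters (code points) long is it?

Byte at offset 0: 0xF0 = 11110000 → 4-byte char (#1). Advance 4.
Byte at offset 4: 0xD1 = 11010001 → 2-byte char (#2). Advance 2.
Byte at offset 6: 0xF0 = 11110000 → 4-byte char (#3). Advance 4.
Byte at offset 10: 0x6C = 01101100 → 1-byte char (#4). Advance 1.
Byte at offset 11: 0xE2 = 11100010 → 3-byte char (#5). Advance 3.
Byte at offset 14: 0xF2 = 11110010 → 4-byte char (#6). Advance 4.
Byte at offset 18: 0xDC = 11011100 → 2-byte char (#7). Advance 2.
Byte at offset 20: 0xEC = 11101100 → 3-byte char (#8). Advance 3.
Byte at offset 23: 0xE2 = 11100010 → 3-byte char (#9). Advance 3.
Reached end at offset 26 after 9 code points.

9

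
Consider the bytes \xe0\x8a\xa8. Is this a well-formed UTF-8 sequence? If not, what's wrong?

invalid (overlong encoding)

Leading byte 0xE0 = 11100000 → 3-byte form.
Continuation bytes all match 10xxxxxx. Payload decodes to 0x2A8.
But 0x2A8 < 0x800, the minimum for a 3-byte sequence — this is an overlong encoding.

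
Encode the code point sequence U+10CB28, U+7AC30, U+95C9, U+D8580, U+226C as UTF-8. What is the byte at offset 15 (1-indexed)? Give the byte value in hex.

0x80

1-indexed offset 15 is 0-indexed offset 14.
U+10CB28 → 4-byte form F4 8C AC A8 at offsets 0–3.
U+7AC30 → 4-byte form F1 BA B0 B0 at offsets 4–7.
U+95C9 → 3-byte form E9 97 89 at offsets 8–10.
U+D8580 → 4-byte form F3 98 96 80 at offsets 11–14.
Offset 14 falls in char 4's range; it's byte 4 of F3 98 96 80 = 0x80.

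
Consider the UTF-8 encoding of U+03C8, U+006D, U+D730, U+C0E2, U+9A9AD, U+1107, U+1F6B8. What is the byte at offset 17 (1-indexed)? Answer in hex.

0xF0

1-indexed offset 17 is 0-indexed offset 16.
U+03C8 → 2-byte form CF 88 at offsets 0–1.
U+006D → 1-byte form 6D at offsets 2–2.
U+D730 → 3-byte form ED 9C B0 at offsets 3–5.
U+C0E2 → 3-byte form EC 83 A2 at offsets 6–8.
U+9A9AD → 4-byte form F2 9A A6 AD at offsets 9–12.
U+1107 → 3-byte form E1 84 87 at offsets 13–15.
U+1F6B8 → 4-byte form F0 9F 9A B8 at offsets 16–19.
Offset 16 falls in char 7's range; it's byte 1 of F0 9F 9A B8 = 0xF0.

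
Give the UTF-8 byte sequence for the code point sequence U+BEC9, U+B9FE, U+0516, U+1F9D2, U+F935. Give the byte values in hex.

U+BEC9: 3-byte form → EB BB 89.
U+B9FE: 3-byte form → EB A7 BE.
U+0516: 2-byte form → D4 96.
U+1F9D2: 4-byte form → F0 9F A7 92.
U+F935: 3-byte form → EF A4 B5.
Concatenated (15 bytes): EB BB 89 EB A7 BE D4 96 F0 9F A7 92 EF A4 B5.

EB BB 89 EB A7 BE D4 96 F0 9F A7 92 EF A4 B5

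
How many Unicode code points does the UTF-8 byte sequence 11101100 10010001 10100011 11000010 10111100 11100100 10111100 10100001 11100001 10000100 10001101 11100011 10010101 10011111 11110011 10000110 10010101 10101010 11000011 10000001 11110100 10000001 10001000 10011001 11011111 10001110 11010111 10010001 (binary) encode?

10

Byte at offset 0: 0xEC = 11101100 → 3-byte char (#1). Advance 3.
Byte at offset 3: 0xC2 = 11000010 → 2-byte char (#2). Advance 2.
Byte at offset 5: 0xE4 = 11100100 → 3-byte char (#3). Advance 3.
Byte at offset 8: 0xE1 = 11100001 → 3-byte char (#4). Advance 3.
Byte at offset 11: 0xE3 = 11100011 → 3-byte char (#5). Advance 3.
Byte at offset 14: 0xF3 = 11110011 → 4-byte char (#6). Advance 4.
Byte at offset 18: 0xC3 = 11000011 → 2-byte char (#7). Advance 2.
Byte at offset 20: 0xF4 = 11110100 → 4-byte char (#8). Advance 4.
Byte at offset 24: 0xDF = 11011111 → 2-byte char (#9). Advance 2.
Byte at offset 26: 0xD7 = 11010111 → 2-byte char (#10). Advance 2.
Reached end at offset 28 after 10 code points.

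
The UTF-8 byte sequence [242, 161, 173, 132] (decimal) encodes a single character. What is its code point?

U+A1B44

Leading byte 0xF2 = 11110010 matches 11110xxx → 4-byte sequence.
Byte 1: 0xF2 = 11110010, payload 010 (3 bits).
Byte 2: 0xA1 = 10100001 (10xxxxxx ✓), payload 100001.
Byte 3: 0xAD = 10101101 (10xxxxxx ✓), payload 101101.
Byte 4: 0x84 = 10000100 (10xxxxxx ✓), payload 000100.
Concatenate: 010100001101101000100 = 0xA1B44 (21 bits → U+A1B44).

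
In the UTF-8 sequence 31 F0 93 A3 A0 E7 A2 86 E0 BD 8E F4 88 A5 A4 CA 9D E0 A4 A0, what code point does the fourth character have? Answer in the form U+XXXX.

U+0F4E

Offset 0: leading byte 0x31 = 00110001 → 1-byte char #1 = 31.
Offset 1: leading byte 0xF0 = 11110000 → 4-byte char #2 = F0 93 A3 A0.
Offset 5: leading byte 0xE7 = 11100111 → 3-byte char #3 = E7 A2 86.
Offset 8: leading byte 0xE0 = 11100000 → 3-byte char #4 = E0 BD 8E.
Leading byte 0xE0 = 11100000 matches 1110xxxx → 3-byte sequence.
Byte 1: 0xE0 = 11100000, payload 0000 (4 bits).
Byte 2: 0xBD = 10111101 (10xxxxxx ✓), payload 111101.
Byte 3: 0x8E = 10001110 (10xxxxxx ✓), payload 001110.
Concatenate: 0000111101001110 = 0xF4E (16 bits → U+0F4E).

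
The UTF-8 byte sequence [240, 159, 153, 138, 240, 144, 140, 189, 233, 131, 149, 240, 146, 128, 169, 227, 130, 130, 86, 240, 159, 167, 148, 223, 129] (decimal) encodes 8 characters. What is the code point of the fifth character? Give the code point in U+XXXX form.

Offset 0: leading byte 0xF0 = 11110000 → 4-byte char #1 = F0 9F 99 8A.
Offset 4: leading byte 0xF0 = 11110000 → 4-byte char #2 = F0 90 8C BD.
Offset 8: leading byte 0xE9 = 11101001 → 3-byte char #3 = E9 83 95.
Offset 11: leading byte 0xF0 = 11110000 → 4-byte char #4 = F0 92 80 A9.
Offset 15: leading byte 0xE3 = 11100011 → 3-byte char #5 = E3 82 82.
Leading byte 0xE3 = 11100011 matches 1110xxxx → 3-byte sequence.
Byte 1: 0xE3 = 11100011, payload 0011 (4 bits).
Byte 2: 0x82 = 10000010 (10xxxxxx ✓), payload 000010.
Byte 3: 0x82 = 10000010 (10xxxxxx ✓), payload 000010.
Concatenate: 0011000010000010 = 0x3082 (16 bits → U+3082).

U+3082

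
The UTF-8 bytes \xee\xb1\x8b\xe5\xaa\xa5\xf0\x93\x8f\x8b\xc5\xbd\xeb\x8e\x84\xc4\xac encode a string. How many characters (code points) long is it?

6

Byte at offset 0: 0xEE = 11101110 → 3-byte char (#1). Advance 3.
Byte at offset 3: 0xE5 = 11100101 → 3-byte char (#2). Advance 3.
Byte at offset 6: 0xF0 = 11110000 → 4-byte char (#3). Advance 4.
Byte at offset 10: 0xC5 = 11000101 → 2-byte char (#4). Advance 2.
Byte at offset 12: 0xEB = 11101011 → 3-byte char (#5). Advance 3.
Byte at offset 15: 0xC4 = 11000100 → 2-byte char (#6). Advance 2.
Reached end at offset 17 after 6 code points.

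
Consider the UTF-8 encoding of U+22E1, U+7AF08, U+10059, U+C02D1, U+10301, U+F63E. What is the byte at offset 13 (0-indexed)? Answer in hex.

U+22E1 → 3-byte form E2 8B A1 at offsets 0–2.
U+7AF08 → 4-byte form F1 BA BC 88 at offsets 3–6.
U+10059 → 4-byte form F0 90 81 99 at offsets 7–10.
U+C02D1 → 4-byte form F3 80 8B 91 at offsets 11–14.
Offset 13 falls in char 4's range; it's byte 3 of F3 80 8B 91 = 0x8B.

0x8B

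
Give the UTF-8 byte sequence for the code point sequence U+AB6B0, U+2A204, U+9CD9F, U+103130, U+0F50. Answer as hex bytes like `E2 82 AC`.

F2 AB 9A B0 F0 AA 88 84 F2 9C B6 9F F4 83 84 B0 E0 BD 90

U+AB6B0: 4-byte form → F2 AB 9A B0.
U+2A204: 4-byte form → F0 AA 88 84.
U+9CD9F: 4-byte form → F2 9C B6 9F.
U+103130: 4-byte form → F4 83 84 B0.
U+0F50: 3-byte form → E0 BD 90.
Concatenated (19 bytes): F2 AB 9A B0 F0 AA 88 84 F2 9C B6 9F F4 83 84 B0 E0 BD 90.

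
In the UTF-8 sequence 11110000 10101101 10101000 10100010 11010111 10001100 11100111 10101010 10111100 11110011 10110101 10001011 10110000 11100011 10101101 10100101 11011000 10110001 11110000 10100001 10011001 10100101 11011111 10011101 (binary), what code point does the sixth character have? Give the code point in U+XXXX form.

Offset 0: leading byte 0xF0 = 11110000 → 4-byte char #1 = F0 AD A8 A2.
Offset 4: leading byte 0xD7 = 11010111 → 2-byte char #2 = D7 8C.
Offset 6: leading byte 0xE7 = 11100111 → 3-byte char #3 = E7 AA BC.
Offset 9: leading byte 0xF3 = 11110011 → 4-byte char #4 = F3 B5 8B B0.
Offset 13: leading byte 0xE3 = 11100011 → 3-byte char #5 = E3 AD A5.
Offset 16: leading byte 0xD8 = 11011000 → 2-byte char #6 = D8 B1.
Leading byte 0xD8 = 11011000 matches 110xxxxx → 2-byte sequence.
Byte 1: 0xD8 = 11011000, payload 11000 (5 bits).
Byte 2: 0xB1 = 10110001 (10xxxxxx ✓), payload 110001.
Concatenate: 11000110001 = 0x631 (11 bits → U+0631).

U+0631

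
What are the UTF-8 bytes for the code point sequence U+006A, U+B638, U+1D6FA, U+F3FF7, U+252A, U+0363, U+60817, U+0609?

6A EB 98 B8 F0 9D 9B BA F3 B3 BF B7 E2 94 AA CD A3 F1 A0 A0 97 D8 89

U+006A: 1-byte form → 6A.
U+B638: 3-byte form → EB 98 B8.
U+1D6FA: 4-byte form → F0 9D 9B BA.
U+F3FF7: 4-byte form → F3 B3 BF B7.
U+252A: 3-byte form → E2 94 AA.
U+0363: 2-byte form → CD A3.
U+60817: 4-byte form → F1 A0 A0 97.
U+0609: 2-byte form → D8 89.
Concatenated (23 bytes): 6A EB 98 B8 F0 9D 9B BA F3 B3 BF B7 E2 94 AA CD A3 F1 A0 A0 97 D8 89.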